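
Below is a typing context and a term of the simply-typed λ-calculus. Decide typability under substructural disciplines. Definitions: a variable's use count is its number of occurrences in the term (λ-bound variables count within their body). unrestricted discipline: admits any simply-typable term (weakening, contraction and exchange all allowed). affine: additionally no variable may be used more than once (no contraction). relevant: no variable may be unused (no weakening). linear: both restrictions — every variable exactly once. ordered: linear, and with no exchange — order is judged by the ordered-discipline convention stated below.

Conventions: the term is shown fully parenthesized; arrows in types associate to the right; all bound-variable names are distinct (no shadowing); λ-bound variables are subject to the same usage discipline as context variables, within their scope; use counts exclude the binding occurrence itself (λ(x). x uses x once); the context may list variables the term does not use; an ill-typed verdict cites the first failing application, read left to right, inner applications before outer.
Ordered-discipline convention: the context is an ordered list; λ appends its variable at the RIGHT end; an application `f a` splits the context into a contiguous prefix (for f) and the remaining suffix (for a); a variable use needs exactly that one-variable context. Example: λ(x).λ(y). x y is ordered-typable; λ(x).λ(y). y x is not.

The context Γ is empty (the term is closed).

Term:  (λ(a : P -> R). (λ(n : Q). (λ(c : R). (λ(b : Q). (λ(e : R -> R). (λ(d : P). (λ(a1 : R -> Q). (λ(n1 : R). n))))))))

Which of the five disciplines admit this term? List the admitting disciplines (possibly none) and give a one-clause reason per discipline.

admitted by: affine, unrestricted
counts: a [bound]: 0; n [bound]: 1; c [bound]: 0; b [bound]: 0; e [bound]: 0; d [bound]: 0; a1 [bound]: 0; n1 [bound]: 0
left-to-right use order: n
typing: well-typed — term : (P -> R) -> Q -> R -> Q -> (R -> R) -> P -> (R -> Q) -> R -> Q
ordered ✗ (a, c, b, e, d, a1, n1 left unused)
linear ✗ (a, c, b, e, d, a1, n1 left unused)
affine ✓ (a, n, c, b, e, d, a1, n1: no repeats, contraction unneeded)
relevant ✗ (a, c, b, e, d, a1, n1 left unused)
unrestricted ✓ (typability at (P -> R) -> Q -> R -> Q -> (R -> R) -> P -> (R -> Q) -> R -> Q is all that's needed)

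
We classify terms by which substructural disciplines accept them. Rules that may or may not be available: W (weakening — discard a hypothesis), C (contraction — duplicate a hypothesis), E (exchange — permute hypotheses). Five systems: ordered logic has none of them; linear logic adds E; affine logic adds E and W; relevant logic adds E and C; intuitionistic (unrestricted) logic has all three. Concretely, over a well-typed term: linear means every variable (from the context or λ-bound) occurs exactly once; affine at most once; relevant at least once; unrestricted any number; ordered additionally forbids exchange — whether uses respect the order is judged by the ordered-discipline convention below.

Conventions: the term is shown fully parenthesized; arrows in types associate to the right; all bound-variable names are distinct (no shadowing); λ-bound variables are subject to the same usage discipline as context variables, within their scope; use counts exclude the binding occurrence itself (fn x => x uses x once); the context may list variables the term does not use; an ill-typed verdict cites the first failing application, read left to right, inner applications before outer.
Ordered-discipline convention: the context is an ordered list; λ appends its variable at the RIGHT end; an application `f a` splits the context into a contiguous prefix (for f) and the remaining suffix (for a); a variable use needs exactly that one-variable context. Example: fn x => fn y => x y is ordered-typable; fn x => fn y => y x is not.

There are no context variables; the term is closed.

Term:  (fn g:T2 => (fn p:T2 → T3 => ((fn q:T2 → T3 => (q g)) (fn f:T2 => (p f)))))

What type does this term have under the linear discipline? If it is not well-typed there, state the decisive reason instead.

term : T2 → (T2 → T3) → T3
counts: g (λ-bound): 1; p (λ-bound): 1; q (λ-bound): 1; f (λ-bound): 1
left-to-right use order: q, g, p, f
typing: well-typed — term : T2 → (T2 → T3) → T3
summary: ordered ✗, linear ✓, affine ✓, relevant ✓, unrestricted ✓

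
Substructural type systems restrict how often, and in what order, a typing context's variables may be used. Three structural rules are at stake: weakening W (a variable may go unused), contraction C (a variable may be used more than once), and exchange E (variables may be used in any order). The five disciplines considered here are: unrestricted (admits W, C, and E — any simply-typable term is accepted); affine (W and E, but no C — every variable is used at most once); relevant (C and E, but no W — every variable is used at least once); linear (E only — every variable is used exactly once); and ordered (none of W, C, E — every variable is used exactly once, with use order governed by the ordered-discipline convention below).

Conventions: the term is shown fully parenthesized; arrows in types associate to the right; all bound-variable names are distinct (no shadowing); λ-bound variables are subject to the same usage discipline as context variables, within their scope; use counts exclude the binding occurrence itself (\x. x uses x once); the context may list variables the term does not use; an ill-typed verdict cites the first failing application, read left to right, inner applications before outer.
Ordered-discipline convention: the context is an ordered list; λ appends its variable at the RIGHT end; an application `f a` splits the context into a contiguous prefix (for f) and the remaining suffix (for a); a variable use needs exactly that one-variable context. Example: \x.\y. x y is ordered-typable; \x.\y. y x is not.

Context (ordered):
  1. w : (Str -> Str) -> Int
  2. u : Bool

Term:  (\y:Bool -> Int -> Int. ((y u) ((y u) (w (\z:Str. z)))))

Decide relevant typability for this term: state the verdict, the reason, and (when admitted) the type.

yes — every one of w, u, y, z appears; term : (Bool -> Int -> Int) -> Int
use counts: w: 1×, u: 2×, y (λ-bound): 2×, z (λ-bound): 1×
order of uses: y, u, y, u, w, z
typing: well-typed at (Bool -> Int -> Int) -> Int
summary: ordered ✗ | linear ✗ | affine ✗ | relevant ✓ | unrestricted ✓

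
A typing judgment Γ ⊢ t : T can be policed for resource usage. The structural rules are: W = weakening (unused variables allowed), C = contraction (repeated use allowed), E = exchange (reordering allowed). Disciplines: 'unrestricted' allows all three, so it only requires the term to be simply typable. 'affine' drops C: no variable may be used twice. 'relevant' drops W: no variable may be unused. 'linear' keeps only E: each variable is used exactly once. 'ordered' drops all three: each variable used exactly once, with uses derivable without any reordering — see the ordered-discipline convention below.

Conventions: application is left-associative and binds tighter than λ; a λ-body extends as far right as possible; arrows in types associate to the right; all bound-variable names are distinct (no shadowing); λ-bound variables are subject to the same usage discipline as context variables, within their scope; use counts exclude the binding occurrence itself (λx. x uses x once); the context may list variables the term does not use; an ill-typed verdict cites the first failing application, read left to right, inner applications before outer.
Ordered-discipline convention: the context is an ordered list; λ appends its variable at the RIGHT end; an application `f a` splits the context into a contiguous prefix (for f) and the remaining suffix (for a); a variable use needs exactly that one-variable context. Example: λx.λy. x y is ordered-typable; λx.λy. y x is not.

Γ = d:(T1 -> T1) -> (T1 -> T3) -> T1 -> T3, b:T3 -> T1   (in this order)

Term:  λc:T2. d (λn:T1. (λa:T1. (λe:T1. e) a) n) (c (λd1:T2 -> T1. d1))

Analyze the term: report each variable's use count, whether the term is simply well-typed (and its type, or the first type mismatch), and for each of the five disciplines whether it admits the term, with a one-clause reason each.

variable uses: d=1; b=0; c (bound)=1; n (bound)=1; a (bound)=1; e (bound)=1; d1 (bound)=1
uses in reading order: d, e, a, n, c, d1
typing: ill-typed: can't apply a value of type T2
ordered: ✗ — not simply typable
linear: ✗ — fails simple typing
affine: ✗ — a type mismatch blocks all five
relevant: ✗ — the type mismatch rejects it
unrestricted: ✗ — not simply typable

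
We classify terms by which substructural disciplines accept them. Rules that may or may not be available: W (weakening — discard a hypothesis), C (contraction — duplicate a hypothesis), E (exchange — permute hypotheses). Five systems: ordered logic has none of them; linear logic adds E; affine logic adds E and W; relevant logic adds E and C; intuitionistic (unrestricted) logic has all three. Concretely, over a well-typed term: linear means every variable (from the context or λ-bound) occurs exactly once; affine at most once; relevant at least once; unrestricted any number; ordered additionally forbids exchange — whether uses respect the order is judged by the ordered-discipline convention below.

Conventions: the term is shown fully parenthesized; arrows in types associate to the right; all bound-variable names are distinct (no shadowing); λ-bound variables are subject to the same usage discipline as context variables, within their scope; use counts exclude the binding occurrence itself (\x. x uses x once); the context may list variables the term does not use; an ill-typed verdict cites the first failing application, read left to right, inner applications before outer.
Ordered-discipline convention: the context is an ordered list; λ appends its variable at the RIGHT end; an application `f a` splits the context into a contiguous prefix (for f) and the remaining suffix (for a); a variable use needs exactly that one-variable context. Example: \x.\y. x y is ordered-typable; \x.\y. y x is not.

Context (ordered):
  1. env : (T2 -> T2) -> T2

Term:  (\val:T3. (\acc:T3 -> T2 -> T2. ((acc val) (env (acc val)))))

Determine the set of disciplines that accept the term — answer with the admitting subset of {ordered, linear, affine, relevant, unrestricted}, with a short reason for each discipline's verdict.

accepted by: relevant, unrestricted
counts: env: 1, val (λ-bound): 2, acc (λ-bound): 2
use order (left to right): acc, val, env, acc, val
typing: well-typed at T3 -> (T3 -> T2 -> T2) -> T2
ordered: ✗ — needs contraction — val ×2, acc ×2
linear: ✗ — needs contraction — val ×2, acc ×2
affine: ✗ — needs contraction — val ×2, acc ×2
relevant: ✓ — at least one use each (env, val, acc)
unrestricted: ✓ — well-typed at T3 -> (T3 -> T2 -> T2) -> T2; no restrictions here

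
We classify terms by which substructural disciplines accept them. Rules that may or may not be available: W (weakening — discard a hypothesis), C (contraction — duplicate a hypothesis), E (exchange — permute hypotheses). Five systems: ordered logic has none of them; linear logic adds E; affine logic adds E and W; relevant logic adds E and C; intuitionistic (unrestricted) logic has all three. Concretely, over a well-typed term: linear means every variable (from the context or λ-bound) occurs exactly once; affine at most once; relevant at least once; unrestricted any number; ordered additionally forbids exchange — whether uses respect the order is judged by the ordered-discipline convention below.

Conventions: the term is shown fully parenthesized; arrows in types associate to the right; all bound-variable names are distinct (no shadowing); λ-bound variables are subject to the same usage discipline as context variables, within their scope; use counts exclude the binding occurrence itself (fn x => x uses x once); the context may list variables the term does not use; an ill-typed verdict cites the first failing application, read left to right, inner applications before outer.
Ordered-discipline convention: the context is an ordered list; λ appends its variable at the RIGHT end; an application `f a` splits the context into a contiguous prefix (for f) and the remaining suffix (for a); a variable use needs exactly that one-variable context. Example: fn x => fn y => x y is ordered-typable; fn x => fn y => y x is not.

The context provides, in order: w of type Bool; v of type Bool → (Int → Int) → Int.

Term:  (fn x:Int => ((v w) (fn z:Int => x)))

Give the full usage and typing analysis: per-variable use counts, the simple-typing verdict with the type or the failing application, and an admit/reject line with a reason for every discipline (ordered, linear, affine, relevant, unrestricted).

counts: w: 1, v: 1, x [bound]: 1, z [bound]: 0
use order (left to right): v, w, x
typing: the term checks, with type Int → Int
ordered ✗ (needs weakening: z unused)
linear ✗ (needs weakening: z unused)
affine ✓ (w, v, x, z: no repeats, contraction unneeded)
relevant ✗ (needs weakening: z unused)
unrestricted ✓ (typability at Int → Int is all that's needed)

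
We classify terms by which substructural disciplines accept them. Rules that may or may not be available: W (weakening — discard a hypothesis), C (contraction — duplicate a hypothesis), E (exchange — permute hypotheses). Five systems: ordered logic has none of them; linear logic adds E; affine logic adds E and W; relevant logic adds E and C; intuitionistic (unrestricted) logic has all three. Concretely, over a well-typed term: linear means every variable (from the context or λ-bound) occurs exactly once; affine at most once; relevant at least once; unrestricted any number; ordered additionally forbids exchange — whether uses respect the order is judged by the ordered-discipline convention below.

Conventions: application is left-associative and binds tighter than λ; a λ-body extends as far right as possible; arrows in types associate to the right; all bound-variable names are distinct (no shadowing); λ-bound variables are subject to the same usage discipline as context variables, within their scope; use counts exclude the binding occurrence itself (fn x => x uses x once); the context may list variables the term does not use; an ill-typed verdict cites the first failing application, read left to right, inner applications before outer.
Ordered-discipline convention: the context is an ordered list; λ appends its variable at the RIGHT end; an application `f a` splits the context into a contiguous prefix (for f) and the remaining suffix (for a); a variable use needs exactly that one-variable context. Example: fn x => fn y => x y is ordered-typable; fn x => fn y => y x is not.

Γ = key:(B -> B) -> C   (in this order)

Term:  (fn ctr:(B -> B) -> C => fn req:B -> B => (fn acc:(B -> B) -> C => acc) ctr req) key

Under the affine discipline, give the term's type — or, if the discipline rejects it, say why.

term : (B -> B) -> C
use counts: key ×1, ctr (λ-bound) ×1, req (λ-bound) ×1, acc (λ-bound) ×1
use order (left to right): acc, ctr, req, key
typing: the term checks, with type (B -> B) -> C
summary: ordered ✓ · linear ✓ · affine ✓ · relevant ✓ · unrestricted ✓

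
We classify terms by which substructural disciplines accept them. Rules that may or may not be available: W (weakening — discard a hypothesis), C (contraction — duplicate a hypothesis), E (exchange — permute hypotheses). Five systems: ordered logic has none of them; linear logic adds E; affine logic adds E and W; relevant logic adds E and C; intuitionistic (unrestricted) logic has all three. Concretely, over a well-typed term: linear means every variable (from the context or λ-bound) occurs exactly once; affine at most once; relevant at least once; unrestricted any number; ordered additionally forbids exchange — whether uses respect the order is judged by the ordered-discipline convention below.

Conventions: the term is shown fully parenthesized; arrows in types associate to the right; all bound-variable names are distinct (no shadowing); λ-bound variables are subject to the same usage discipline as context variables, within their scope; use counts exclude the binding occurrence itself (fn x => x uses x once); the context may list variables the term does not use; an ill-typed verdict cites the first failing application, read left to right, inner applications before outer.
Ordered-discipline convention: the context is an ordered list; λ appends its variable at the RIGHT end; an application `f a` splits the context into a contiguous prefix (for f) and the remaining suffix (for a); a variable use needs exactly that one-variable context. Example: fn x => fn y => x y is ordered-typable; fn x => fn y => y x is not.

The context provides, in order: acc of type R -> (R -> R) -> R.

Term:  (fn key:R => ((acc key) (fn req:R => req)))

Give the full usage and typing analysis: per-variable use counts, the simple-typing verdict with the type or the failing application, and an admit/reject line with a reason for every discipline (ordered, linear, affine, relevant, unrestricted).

counts: acc: 1×; key (bound): 1×; req (bound): 1×
use order (left to right): acc, key, req
typing: ✓ — R -> R
ordered ✓ (acc, key, req: once each, no exchange needed)
linear ✓ (each of acc, key, req used exactly once)
affine ✓ (acc, key, req: no repeats, contraction unneeded)
relevant ✓ (at least one use each (acc, key, req))
unrestricted ✓ (well-typed at R -> R; no restrictions here)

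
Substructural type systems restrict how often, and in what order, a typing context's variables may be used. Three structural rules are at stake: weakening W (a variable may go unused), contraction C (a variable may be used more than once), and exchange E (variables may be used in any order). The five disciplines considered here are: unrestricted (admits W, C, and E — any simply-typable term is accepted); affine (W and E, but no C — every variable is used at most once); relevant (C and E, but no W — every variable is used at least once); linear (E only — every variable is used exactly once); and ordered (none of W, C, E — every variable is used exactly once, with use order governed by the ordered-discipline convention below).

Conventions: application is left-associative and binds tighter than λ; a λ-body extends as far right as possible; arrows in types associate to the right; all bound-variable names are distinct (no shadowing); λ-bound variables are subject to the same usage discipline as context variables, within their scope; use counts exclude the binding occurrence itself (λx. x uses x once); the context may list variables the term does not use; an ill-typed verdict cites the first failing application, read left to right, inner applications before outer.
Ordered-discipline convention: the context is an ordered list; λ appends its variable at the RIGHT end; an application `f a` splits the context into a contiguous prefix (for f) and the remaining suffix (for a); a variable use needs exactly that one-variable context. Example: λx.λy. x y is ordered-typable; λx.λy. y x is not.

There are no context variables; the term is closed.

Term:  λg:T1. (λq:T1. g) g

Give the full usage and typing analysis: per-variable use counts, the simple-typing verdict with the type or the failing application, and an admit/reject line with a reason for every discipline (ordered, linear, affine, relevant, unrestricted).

use counts: g (λ-bound) ×2, q (λ-bound) ×0
use order (left to right): g, g
typing: well-typed at T1 -> T1
ordered ✗ (repeated use of g ×2; needs weakening: q unused)
linear ✗ (repeated use of g ×2; needs weakening: q unused)
affine ✗ (repeated use of g ×2)
relevant ✗ (needs weakening: q unused)
unrestricted ✓ (type-checks (T1 -> T1) and nothing is barred)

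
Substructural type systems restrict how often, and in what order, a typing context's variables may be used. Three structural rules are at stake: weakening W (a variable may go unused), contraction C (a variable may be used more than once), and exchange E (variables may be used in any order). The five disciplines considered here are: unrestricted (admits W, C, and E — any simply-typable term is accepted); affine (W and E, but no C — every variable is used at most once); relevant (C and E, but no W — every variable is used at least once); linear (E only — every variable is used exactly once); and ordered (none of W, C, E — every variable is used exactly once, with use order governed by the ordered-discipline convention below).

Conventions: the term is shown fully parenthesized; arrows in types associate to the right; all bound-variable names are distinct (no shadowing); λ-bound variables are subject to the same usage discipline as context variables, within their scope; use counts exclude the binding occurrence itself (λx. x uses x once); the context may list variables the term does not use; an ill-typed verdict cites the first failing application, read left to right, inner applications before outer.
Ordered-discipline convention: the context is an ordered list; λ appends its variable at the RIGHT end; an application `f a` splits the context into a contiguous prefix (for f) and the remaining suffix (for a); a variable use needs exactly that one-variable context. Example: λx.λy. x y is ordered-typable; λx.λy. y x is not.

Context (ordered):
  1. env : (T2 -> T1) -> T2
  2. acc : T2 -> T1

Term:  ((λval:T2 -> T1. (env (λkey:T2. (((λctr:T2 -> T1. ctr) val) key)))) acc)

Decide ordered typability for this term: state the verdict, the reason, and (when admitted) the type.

yes — env, acc, val, key, ctr once each; derivable with no W/C/E; term : T2
variable uses: env: 1; acc: 1; val (λ-bound): 1; key (λ-bound): 1; ctr (λ-bound): 1
uses in reading order: env, ctr, val, key, acc
typing: the term checks, with type T2
summary: ordered ✓; linear ✓; affine ✓; relevant ✓; unrestricted ✓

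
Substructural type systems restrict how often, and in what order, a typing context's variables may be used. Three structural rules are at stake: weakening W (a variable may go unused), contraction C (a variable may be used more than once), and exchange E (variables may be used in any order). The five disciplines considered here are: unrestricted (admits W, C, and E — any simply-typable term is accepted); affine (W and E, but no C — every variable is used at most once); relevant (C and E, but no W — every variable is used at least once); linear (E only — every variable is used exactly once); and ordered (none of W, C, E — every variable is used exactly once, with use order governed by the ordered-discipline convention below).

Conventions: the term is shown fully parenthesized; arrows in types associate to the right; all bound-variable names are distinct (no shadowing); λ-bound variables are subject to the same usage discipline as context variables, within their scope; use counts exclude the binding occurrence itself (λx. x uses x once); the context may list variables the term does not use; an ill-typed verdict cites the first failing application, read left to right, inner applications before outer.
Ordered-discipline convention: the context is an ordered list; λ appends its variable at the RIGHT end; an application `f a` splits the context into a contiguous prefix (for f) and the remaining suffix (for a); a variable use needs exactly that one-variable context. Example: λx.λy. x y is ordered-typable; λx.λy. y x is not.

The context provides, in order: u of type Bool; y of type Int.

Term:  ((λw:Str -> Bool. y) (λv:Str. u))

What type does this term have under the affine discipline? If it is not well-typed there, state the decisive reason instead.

term : Int
counts: u=1; y=1; w [bound]=0; v [bound]=0
order of uses: y, u
typing: well-typed at Int
across the five disciplines: ordered ✗; linear ✗; affine ✓; relevant ✗; unrestricted ✓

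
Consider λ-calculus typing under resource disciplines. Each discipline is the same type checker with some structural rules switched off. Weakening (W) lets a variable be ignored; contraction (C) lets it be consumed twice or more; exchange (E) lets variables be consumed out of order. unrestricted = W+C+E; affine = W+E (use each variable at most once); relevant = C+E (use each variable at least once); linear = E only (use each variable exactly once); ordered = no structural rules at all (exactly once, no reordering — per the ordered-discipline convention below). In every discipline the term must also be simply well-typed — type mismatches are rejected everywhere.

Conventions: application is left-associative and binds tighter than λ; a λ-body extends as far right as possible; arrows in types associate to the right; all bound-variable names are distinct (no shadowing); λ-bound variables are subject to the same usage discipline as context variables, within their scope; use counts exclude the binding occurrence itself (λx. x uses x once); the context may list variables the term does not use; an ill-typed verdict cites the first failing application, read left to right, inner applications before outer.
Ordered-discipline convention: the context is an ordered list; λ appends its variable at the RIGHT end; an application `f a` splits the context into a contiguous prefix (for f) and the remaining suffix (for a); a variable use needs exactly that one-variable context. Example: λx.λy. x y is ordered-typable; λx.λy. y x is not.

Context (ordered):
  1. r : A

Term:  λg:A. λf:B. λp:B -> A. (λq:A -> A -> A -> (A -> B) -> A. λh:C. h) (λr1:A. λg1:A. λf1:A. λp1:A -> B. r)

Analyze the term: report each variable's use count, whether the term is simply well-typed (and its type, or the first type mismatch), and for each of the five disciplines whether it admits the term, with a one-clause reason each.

usage: r: 1, g [bound]: 0, f [bound]: 0, p [bound]: 0, q [bound]: 0, h [bound]: 1, r1 [bound]: 0, g1 [bound]: 0, f1 [bound]: 0, p1 [bound]: 0
uses in reading order: h, r
typing: well-typed — term : A -> B -> (B -> A) -> C -> C
ordered ✗ (needs weakening: g, f, p, q, r1, g1, f1, p1 unused)
linear ✗ (needs weakening: g, f, p, q, r1, g1, f1, p1 unused)
affine ✓ (r, g, f, p, q, h, r1, g1, f1, p1: no repeats, contraction unneeded)
relevant ✗ (needs weakening: g, f, p, q, r1, g1, f1, p1 unused)
unrestricted ✓ (type-checks (A -> B -> (B -> A) -> C -> C) and nothing is barred)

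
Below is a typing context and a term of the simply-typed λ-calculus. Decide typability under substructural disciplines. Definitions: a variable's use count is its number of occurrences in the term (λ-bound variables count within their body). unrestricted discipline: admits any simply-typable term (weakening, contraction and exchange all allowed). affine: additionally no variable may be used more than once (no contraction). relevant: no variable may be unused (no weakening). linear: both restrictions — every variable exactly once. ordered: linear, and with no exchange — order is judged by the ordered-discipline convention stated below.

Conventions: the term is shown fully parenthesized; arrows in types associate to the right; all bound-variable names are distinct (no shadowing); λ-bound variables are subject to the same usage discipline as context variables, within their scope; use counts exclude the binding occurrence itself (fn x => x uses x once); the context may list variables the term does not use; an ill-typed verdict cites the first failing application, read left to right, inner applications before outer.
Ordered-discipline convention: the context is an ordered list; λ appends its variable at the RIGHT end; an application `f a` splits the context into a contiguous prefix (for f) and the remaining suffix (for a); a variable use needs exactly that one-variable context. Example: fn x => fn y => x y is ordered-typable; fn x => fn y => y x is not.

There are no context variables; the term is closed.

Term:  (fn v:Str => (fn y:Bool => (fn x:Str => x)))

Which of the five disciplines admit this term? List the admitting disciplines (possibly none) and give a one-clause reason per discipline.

accepted by: affine, unrestricted
use counts: v (bound): 0×, y (bound): 0×, x (bound): 1×
order of uses: x
typing: well-typed at Str → Bool → Str → Str
ordered: ✗, unused: v, y — weakening required
linear: ✗, unused: v, y — weakening required
affine: ✓, at most one use each (v, y, x)
relevant: ✗, unused: v, y — weakening required
unrestricted: ✓, simply typable at Str → Bool → Str → Str; W, C, E all held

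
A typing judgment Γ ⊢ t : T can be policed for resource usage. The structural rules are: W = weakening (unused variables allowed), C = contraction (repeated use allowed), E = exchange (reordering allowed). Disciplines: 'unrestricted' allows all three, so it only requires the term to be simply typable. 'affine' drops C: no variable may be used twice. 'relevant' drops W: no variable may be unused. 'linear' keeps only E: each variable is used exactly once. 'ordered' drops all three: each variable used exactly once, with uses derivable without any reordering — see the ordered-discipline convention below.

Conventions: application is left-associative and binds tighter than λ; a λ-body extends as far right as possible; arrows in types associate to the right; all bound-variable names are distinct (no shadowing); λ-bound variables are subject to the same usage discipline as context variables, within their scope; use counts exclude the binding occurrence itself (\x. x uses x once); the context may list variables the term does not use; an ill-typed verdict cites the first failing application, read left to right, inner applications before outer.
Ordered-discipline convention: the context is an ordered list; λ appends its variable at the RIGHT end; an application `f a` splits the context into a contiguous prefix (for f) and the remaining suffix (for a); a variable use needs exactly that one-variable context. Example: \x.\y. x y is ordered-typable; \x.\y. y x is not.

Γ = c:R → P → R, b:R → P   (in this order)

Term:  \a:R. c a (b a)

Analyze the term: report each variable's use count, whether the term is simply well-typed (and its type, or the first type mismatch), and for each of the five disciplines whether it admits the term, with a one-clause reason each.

counts: c: 1×; b: 1×; a (bound): 2×
order of uses: c, a, b, a
typing: the term checks, with type R → R
ordered: ✗ — uses contraction: a ×2
linear: ✗ — uses contraction: a ×2
affine: ✗ — uses contraction: a ×2
relevant: ✓ — at least one use each (c, b, a)
unrestricted: ✓ — typability at R → R is all that's needed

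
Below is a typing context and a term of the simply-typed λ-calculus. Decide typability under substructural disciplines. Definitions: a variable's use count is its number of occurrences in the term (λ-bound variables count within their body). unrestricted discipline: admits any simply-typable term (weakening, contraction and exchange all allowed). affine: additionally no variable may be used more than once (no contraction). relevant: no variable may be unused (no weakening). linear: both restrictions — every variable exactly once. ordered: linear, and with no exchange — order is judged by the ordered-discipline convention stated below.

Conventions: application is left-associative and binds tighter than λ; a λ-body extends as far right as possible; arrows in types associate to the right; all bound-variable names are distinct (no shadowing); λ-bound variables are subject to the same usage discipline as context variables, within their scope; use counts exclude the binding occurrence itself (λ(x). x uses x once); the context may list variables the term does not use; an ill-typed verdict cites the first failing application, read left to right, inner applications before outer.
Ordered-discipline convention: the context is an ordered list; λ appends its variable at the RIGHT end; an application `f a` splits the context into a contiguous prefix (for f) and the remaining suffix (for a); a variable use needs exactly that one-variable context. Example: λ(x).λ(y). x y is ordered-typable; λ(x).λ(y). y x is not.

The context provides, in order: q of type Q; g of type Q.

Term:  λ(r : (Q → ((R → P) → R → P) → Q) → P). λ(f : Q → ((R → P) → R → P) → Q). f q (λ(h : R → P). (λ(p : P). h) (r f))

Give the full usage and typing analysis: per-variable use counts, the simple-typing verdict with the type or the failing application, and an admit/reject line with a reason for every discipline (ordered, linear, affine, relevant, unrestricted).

use counts: q: 1×; g: 0×; r (λ-bound): 1×; f (λ-bound): 2×; h (λ-bound): 1×; p (λ-bound): 0×
uses in reading order: f, q, h, r, f
typing: well-typed at ((Q → ((R → P) → R → P) → Q) → P) → (Q → ((R → P) → R → P) → Q) → Q
ordered: ✗ — repeated use of f ×2; needs weakening: g, p unused
linear: ✗ — repeated use of f ×2; needs weakening: g, p unused
affine: ✗ — repeated use of f ×2
relevant: ✗ — needs weakening: g, p unused
unrestricted: ✓ — typability at ((Q → ((R → P) → R → P) → Q) → P) → (Q → ((R → P) → R → P) → Q) → Q is all that's needed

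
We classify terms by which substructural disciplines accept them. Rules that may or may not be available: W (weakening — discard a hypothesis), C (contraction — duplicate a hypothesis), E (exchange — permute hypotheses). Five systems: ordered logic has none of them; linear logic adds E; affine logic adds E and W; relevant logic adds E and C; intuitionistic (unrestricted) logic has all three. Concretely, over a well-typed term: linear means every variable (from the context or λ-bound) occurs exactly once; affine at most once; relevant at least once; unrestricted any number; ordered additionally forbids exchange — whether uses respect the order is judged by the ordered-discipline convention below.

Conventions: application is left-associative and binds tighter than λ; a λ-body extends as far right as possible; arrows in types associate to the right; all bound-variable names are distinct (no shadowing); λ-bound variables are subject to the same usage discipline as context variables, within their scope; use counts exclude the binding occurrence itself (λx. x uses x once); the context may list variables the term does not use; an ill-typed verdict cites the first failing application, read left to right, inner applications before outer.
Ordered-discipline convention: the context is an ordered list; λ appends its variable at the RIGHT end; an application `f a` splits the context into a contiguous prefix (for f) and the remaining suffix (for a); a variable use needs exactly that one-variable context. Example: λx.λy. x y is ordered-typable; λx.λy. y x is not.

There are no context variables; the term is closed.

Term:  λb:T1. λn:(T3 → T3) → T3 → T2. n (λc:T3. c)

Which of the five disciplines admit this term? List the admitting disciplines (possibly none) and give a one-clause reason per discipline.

admitted in: affine, unrestricted
variable uses: b (bound): 0; n (bound): 1; c (bound): 1
order of uses: n, c
typing: well-typed — term : T1 → ((T3 → T3) → T3 → T2) → T3 → T2
ordered ✗ (b never used (weakening))
linear ✗ (b never used (weakening))
affine ✓ (b, n, c: no repeats, contraction unneeded)
relevant ✗ (b never used (weakening))
unrestricted ✓ (typability at T1 → ((T3 → T3) → T3 → T2) → T3 → T2 is all that's needed)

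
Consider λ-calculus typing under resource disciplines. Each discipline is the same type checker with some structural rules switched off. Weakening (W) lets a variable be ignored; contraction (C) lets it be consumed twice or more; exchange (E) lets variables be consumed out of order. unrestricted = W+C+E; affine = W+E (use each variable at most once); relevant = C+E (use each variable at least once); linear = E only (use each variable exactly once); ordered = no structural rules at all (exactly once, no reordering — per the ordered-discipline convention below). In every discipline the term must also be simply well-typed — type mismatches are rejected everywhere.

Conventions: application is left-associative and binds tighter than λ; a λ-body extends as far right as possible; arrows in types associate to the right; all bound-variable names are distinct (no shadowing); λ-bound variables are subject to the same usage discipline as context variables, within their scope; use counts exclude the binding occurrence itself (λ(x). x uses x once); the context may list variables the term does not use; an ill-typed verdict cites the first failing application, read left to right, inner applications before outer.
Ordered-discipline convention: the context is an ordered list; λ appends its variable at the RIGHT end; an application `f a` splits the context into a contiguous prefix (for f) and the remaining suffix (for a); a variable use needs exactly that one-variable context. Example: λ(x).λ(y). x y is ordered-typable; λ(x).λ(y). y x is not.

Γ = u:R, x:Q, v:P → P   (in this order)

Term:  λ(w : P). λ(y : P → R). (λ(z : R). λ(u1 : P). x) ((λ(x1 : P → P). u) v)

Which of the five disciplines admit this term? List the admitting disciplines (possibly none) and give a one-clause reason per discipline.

accepted by: affine, unrestricted
variable uses: u=1; x=1; v=1; w (λ-bound)=0; y (λ-bound)=0; z (λ-bound)=0; u1 (λ-bound)=0; x1 (λ-bound)=0
use order (left to right): x, u, v
typing: ✓ — P → (P → R) → P → Q
ordered: ✗, needs weakening: w, y, z, u1, x1 unused
linear: ✗, needs weakening: w, y, z, u1, x1 unused
affine: ✓, no duplicate uses among u, x, v, w, y, z, u1, x1
relevant: ✗, needs weakening: w, y, z, u1, x1 unused
unrestricted: ✓, typability at P → (P → R) → P → Q is all that's needed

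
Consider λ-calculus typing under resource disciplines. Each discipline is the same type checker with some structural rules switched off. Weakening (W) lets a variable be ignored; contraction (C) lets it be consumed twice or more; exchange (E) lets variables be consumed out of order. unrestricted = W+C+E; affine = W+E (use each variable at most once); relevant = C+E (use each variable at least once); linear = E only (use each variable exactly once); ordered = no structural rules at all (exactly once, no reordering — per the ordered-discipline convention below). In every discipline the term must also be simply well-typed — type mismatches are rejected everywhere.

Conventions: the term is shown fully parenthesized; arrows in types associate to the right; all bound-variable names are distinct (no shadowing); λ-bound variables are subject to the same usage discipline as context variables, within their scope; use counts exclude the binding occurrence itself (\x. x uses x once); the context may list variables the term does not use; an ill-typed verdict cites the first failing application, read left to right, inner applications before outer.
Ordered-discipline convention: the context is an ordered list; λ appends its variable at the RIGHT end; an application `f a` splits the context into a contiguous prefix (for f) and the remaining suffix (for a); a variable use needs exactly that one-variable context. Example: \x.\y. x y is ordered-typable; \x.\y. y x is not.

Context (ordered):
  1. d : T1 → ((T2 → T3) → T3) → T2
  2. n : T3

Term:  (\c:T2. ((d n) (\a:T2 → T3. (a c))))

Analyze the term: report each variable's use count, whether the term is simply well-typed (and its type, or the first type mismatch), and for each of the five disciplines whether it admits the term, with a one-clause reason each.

usage: d: 1; n: 1; c (λ-bound): 1; a (λ-bound): 1
left-to-right use order: d, n, a, c
typing: ill-typed: a function awaiting T1 gets T3
ordered: ✗ — not simply typable
linear: ✗ — fails simple typing
affine: ✗ — a type mismatch blocks all five
relevant: ✗ — the type mismatch rejects it
unrestricted: ✗ — not simply typable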